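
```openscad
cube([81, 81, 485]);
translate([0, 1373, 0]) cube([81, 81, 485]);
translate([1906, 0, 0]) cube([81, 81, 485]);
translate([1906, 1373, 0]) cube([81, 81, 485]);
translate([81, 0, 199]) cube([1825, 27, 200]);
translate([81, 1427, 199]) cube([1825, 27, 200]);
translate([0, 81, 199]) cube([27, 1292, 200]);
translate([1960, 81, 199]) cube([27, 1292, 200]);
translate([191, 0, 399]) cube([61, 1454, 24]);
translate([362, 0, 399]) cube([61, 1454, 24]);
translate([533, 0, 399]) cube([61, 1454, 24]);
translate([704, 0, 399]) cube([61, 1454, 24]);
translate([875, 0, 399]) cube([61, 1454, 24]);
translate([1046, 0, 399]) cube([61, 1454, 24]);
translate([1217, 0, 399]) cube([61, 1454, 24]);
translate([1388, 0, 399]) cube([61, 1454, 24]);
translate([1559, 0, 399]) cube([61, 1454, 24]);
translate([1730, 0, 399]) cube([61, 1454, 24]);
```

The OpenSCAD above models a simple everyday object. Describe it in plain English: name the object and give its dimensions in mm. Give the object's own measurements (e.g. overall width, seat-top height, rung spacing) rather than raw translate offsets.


A bed frame 1987 mm long (x) by 1454 mm wide (y). Four 81×81 mm corner posts, 485 mm tall, at the corners of the footprint. Four rails of 27 mm thickness and 200 mm height run between adjacent posts with their undersides at z = 199 mm, their outer faces flush with the outside of the frame (the two x-running rails run between the posts' inner faces; the two y-running rails run between the posts' inner faces). 10 slats, each 61 mm wide (x) and 24 mm thick, lie across the top of the two x-running rails, running the full 1454 mm width of the frame in y; along x they sit between the end posts with a 110 mm gap after the −x posts and between neighbouring slats, leaving 115 mm before the +x posts.


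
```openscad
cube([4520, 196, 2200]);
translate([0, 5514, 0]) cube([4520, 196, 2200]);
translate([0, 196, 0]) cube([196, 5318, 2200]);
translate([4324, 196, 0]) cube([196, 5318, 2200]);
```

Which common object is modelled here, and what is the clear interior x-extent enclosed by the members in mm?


A house (or room) frame. The interior width is 4128 mm.

Four 2200 mm walls enclosing a rectangle with no floor or roof — a room or house frame. Outside width is 4520 mm and wall thickness is 196 mm, so the interior width is 4520 − 2 × 196 = 4128 mm.


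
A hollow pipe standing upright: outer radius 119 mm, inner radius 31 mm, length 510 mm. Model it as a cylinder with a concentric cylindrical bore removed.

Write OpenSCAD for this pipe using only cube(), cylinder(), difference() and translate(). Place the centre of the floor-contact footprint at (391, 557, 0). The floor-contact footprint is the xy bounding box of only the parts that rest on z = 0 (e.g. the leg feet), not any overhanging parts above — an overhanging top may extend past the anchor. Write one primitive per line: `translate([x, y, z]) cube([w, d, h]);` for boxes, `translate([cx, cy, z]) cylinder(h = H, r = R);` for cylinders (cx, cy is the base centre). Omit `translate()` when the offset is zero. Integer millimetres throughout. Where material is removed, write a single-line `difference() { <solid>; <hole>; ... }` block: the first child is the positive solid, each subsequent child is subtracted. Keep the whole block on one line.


difference() { translate([391, 557, 0]) cylinder(h = 510, r = 119); translate([391, 557, 0]) cylinder(h = 510, r = 31); }


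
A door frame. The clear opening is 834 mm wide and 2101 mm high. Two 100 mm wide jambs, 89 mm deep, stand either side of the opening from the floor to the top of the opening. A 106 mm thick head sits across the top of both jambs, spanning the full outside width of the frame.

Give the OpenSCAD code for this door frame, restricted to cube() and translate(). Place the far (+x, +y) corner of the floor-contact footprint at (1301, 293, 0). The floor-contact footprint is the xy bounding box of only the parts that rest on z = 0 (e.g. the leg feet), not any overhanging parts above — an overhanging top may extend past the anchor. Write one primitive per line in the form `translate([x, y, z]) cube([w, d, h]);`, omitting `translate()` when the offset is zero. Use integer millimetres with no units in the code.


translate([267, 204, 0]) cube([100, 89, 2101]);
translate([1201, 204, 0]) cube([100, 89, 2101]);
translate([267, 204, 2101]) cube([1034, 89, 106]);


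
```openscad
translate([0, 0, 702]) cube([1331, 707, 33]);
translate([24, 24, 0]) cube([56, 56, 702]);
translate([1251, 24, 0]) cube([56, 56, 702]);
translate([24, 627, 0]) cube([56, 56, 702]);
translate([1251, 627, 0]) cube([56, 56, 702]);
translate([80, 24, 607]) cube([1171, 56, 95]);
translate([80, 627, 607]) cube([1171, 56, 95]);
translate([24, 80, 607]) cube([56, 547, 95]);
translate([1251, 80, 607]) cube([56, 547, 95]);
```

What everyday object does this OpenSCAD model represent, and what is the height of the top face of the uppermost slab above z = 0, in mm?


A table. The table height is 735 mm.

A 1331×707×33 slab sits at z = 702 on four 56 mm square posts — a table. The top surface is at 702 + 33 = 735 mm.


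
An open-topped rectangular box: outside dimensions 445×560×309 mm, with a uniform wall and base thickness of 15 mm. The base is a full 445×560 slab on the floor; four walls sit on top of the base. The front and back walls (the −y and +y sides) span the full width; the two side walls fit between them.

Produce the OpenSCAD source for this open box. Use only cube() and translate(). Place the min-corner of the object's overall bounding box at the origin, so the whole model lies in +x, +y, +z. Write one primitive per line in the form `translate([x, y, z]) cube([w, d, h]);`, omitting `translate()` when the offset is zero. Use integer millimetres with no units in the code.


cube([445, 560, 15]);
translate([0, 0, 15]) cube([445, 15, 294]);
translate([0, 545, 15]) cube([445, 15, 294]);
translate([0, 15, 15]) cube([15, 530, 294]);
translate([430, 15, 15]) cube([15, 530, 294]);


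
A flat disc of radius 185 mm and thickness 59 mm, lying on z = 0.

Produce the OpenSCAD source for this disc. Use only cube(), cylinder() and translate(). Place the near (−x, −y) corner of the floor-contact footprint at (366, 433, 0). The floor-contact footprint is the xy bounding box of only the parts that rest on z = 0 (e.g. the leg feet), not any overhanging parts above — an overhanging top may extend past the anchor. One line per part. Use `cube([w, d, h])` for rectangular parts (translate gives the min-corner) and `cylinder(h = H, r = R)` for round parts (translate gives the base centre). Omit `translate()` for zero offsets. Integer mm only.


translate([551, 618, 0]) cylinder(h = 59, r = 185);


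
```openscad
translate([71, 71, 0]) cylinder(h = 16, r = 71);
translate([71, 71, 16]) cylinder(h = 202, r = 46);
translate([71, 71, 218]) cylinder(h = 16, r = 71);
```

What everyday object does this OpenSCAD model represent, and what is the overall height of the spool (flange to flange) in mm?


A spool. The overall height is 234 mm.

Three coaxial cylinders, large–small–large — a spool. Two 16 mm flanges and a 202 mm core give 16 + 202 + 16 = 234 mm.


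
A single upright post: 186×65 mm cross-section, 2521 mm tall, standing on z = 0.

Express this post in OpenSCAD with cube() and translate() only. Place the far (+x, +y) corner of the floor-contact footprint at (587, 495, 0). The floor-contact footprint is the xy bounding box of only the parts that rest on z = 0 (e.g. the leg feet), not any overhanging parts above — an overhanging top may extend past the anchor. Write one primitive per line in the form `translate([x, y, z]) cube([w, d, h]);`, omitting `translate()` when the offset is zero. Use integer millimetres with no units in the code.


translate([401, 430, 0]) cube([186, 65, 2521]);


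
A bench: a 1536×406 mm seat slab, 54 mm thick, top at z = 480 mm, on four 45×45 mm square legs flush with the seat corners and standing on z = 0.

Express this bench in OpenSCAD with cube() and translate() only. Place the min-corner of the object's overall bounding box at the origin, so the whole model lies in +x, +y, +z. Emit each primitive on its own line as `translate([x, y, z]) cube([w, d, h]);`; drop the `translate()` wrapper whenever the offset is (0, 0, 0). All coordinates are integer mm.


translate([0, 0, 426]) cube([1536, 406, 54]);
cube([45, 45, 426]);
translate([0, 361, 0]) cube([45, 45, 426]);
translate([1491, 0, 0]) cube([45, 45, 426]);
translate([1491, 361, 0]) cube([45, 45, 426]);


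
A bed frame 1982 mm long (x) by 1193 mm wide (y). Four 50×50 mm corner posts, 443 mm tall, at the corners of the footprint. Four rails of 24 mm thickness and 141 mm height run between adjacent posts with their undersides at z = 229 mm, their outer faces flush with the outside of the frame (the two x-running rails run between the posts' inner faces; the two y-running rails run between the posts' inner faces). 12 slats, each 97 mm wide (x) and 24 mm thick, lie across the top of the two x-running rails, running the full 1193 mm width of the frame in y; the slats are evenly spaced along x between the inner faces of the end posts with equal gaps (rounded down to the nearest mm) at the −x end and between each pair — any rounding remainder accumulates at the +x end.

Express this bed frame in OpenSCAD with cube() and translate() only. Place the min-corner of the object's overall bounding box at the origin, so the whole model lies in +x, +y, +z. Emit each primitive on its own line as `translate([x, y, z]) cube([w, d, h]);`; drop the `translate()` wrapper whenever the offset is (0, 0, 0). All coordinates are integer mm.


cube([50, 50, 443]);
translate([0, 1143, 0]) cube([50, 50, 443]);
translate([1932, 0, 0]) cube([50, 50, 443]);
translate([1932, 1143, 0]) cube([50, 50, 443]);
translate([50, 0, 229]) cube([1882, 24, 141]);
translate([50, 1169, 229]) cube([1882, 24, 141]);
translate([0, 50, 229]) cube([24, 1093, 141]);
translate([1958, 50, 229]) cube([24, 1093, 141]);
translate([105, 0, 370]) cube([97, 1193, 24]);
translate([257, 0, 370]) cube([97, 1193, 24]);
translate([409, 0, 370]) cube([97, 1193, 24]);
translate([561, 0, 370]) cube([97, 1193, 24]);
translate([713, 0, 370]) cube([97, 1193, 24]);
translate([865, 0, 370]) cube([97, 1193, 24]);
translate([1017, 0, 370]) cube([97, 1193, 24]);
translate([1169, 0, 370]) cube([97, 1193, 24]);
translate([1321, 0, 370]) cube([97, 1193, 24]);
translate([1473, 0, 370]) cube([97, 1193, 24]);
translate([1625, 0, 370]) cube([97, 1193, 24]);
translate([1777, 0, 370]) cube([97, 1193, 24]);


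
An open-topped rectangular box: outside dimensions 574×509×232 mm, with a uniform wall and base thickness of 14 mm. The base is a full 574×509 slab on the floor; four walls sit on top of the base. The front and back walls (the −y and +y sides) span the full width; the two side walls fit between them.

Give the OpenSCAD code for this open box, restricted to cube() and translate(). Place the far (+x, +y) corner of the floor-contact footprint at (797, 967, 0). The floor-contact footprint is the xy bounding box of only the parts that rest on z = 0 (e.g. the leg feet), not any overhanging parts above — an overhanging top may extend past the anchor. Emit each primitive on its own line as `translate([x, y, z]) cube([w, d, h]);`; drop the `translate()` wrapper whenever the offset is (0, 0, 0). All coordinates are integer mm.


translate([223, 458, 0]) cube([574, 509, 14]);
translate([223, 458, 14]) cube([574, 14, 218]);
translate([223, 953, 14]) cube([574, 14, 218]);
translate([223, 472, 14]) cube([14, 481, 218]);
translate([783, 472, 14]) cube([14, 481, 218]);


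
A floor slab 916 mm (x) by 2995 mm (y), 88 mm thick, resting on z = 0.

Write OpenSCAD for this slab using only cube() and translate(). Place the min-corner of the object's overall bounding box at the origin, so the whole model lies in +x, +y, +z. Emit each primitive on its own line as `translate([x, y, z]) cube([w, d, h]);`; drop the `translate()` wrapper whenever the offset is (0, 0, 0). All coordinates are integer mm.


cube([916, 2995, 88]);


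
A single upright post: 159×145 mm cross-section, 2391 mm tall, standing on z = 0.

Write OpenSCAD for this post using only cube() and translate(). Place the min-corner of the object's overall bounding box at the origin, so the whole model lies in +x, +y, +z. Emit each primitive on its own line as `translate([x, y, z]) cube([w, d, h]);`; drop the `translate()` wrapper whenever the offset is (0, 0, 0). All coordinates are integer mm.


cube([159, 145, 2391]);


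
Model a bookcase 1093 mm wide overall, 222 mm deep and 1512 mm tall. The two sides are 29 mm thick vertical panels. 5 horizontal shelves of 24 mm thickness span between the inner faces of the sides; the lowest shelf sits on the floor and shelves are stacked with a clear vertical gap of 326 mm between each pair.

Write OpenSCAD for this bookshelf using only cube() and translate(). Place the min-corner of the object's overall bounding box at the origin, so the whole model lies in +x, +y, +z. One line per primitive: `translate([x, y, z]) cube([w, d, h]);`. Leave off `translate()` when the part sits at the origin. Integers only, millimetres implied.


cube([29, 222, 1512]);
translate([1064, 0, 0]) cube([29, 222, 1512]);
translate([29, 0, 0]) cube([1035, 222, 24]);
translate([29, 0, 350]) cube([1035, 222, 24]);
translate([29, 0, 700]) cube([1035, 222, 24]);
translate([29, 0, 1050]) cube([1035, 222, 24]);
translate([29, 0, 1400]) cube([1035, 222, 24]);


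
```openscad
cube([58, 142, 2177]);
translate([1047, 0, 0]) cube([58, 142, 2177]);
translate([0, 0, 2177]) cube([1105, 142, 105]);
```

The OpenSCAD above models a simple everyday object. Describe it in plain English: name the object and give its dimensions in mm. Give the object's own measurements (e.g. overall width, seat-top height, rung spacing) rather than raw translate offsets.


A door frame. The clear opening is 989 mm wide and 2177 mm high. Two 58 mm wide jambs, 142 mm deep, stand either side of the opening from the floor to the top of the opening. A 105 mm thick head sits across the top of both jambs, spanning the full outside width of the frame.


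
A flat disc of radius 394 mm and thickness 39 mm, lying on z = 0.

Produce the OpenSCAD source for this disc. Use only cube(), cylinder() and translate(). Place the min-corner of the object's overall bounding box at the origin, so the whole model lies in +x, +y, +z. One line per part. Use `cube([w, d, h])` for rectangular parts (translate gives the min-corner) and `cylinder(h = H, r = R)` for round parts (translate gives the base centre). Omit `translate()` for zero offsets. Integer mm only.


translate([394, 394, 0]) cylinder(h = 39, r = 394);


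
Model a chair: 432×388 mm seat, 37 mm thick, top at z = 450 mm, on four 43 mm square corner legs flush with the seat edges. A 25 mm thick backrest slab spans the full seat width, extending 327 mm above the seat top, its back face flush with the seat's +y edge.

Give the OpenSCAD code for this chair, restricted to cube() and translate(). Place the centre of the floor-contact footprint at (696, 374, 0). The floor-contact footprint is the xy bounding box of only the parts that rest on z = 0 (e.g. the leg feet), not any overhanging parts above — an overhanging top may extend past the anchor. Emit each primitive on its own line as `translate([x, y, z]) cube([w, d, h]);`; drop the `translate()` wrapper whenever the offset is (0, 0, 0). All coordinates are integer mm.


// leg_h = 450 - 37 = 413
translate([480, 180, 413]) cube([432, 388, 37]);
translate([480, 180, 0]) cube([43, 43, 413]);
translate([869, 180, 0]) cube([43, 43, 413]);
translate([480, 525, 0]) cube([43, 43, 413]);
translate([869, 525, 0]) cube([43, 43, 413]);
translate([480, 543, 450]) cube([432, 25, 327]);


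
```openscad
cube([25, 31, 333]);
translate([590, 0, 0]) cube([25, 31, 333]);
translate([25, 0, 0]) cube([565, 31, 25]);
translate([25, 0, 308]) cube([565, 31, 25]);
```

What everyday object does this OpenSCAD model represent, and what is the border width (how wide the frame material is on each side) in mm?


A picture frame. The border width is 25 mm.

Four thin pieces enclosing a rectangular opening — a picture frame. The two full-height stiles are 333 mm tall; the top rail sits at z = 308 and is 25 mm tall, so the border above the opening is 333 − 308 = 25 mm, matching the stile x-width.


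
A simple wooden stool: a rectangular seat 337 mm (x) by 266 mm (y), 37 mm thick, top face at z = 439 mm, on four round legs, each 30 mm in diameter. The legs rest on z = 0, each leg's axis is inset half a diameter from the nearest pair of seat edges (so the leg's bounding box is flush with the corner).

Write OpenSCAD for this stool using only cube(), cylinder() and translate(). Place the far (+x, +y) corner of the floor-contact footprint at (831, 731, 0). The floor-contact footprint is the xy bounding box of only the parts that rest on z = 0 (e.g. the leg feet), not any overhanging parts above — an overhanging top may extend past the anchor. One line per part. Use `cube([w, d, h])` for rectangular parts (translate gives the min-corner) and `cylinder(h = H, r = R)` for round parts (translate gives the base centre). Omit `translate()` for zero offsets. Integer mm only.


translate([494, 465, 402]) cube([337, 266, 37]);
translate([509, 480, 0]) cylinder(h = 402, r = 15);
translate([816, 480, 0]) cylinder(h = 402, r = 15);
translate([509, 716, 0]) cylinder(h = 402, r = 15);
translate([816, 716, 0]) cylinder(h = 402, r = 15);


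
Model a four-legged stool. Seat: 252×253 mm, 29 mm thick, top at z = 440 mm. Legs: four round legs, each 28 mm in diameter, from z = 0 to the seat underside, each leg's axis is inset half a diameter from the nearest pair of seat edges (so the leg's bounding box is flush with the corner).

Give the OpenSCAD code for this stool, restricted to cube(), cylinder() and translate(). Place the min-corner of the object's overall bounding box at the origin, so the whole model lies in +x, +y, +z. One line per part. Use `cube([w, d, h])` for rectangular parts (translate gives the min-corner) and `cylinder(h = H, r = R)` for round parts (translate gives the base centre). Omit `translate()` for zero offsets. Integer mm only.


translate([0, 0, 411]) cube([252, 253, 29]);
translate([14, 14, 0]) cylinder(h = 411, r = 14);
translate([238, 14, 0]) cylinder(h = 411, r = 14);
translate([14, 239, 0]) cylinder(h = 411, r = 14);
translate([238, 239, 0]) cylinder(h = 411, r = 14);


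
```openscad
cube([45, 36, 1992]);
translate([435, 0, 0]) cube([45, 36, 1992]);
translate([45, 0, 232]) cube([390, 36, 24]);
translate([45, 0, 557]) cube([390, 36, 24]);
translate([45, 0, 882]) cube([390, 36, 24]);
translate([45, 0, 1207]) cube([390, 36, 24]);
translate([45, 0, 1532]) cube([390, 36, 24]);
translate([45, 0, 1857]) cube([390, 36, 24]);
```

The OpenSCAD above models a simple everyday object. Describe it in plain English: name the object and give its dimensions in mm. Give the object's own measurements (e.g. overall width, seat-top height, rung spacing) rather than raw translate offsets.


A straight ladder. Two 45×36 mm vertical rails, 1992 mm tall, stand 480 mm apart (outside-to-outside) with their front faces coplanar on the −y side. 6 rungs, each 36 mm deep and 24 mm tall, span between the inner faces of the rails, front faces flush with the rails. The lowest rung's underside is at z = 232 mm and rungs are spaced 325 mm apart (underside to underside).


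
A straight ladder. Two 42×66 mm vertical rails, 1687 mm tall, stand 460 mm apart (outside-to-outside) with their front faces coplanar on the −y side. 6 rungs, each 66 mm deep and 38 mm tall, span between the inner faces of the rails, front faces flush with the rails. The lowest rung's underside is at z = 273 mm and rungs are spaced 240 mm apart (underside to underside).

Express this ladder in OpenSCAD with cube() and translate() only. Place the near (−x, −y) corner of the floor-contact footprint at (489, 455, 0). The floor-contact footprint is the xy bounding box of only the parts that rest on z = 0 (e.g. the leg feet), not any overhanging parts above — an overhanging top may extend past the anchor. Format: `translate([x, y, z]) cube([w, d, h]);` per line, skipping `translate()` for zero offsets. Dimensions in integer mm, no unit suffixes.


// rung span = 460 - 2*42 = 376
// rung[k] z = 273 + k*240
translate([489, 455, 0]) cube([42, 66, 1687]);
translate([907, 455, 0]) cube([42, 66, 1687]);
translate([531, 455, 273]) cube([376, 66, 38]);
translate([531, 455, 513]) cube([376, 66, 38]);
translate([531, 455, 753]) cube([376, 66, 38]);
translate([531, 455, 993]) cube([376, 66, 38]);
translate([531, 455, 1233]) cube([376, 66, 38]);
translate([531, 455, 1473]) cube([376, 66, 38]);


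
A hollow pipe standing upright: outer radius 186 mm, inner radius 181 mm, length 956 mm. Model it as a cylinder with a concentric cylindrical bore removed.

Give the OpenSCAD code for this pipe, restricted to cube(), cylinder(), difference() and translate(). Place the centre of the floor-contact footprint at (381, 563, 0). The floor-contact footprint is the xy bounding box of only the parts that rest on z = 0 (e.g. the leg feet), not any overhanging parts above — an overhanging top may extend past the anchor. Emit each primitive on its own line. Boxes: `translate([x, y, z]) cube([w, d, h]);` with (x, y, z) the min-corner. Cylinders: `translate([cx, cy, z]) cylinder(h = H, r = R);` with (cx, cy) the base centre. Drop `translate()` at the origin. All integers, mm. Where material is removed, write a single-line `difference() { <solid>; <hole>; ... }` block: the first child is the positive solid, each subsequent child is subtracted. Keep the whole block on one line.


difference() { translate([381, 563, 0]) cylinder(h = 956, r = 186); translate([381, 563, 0]) cylinder(h = 956, r = 181); }


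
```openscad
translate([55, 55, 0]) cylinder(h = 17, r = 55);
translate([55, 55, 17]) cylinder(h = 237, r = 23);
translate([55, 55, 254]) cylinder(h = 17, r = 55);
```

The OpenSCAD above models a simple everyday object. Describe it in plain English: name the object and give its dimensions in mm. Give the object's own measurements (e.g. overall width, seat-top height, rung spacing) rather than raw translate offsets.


A spool: two coaxial disc flanges of radius 55 mm and thickness 17 mm, joined by a core cylinder of radius 23 mm and height 237 mm. The lower flange rests on z = 0 and the three cylinders share a vertical axis.


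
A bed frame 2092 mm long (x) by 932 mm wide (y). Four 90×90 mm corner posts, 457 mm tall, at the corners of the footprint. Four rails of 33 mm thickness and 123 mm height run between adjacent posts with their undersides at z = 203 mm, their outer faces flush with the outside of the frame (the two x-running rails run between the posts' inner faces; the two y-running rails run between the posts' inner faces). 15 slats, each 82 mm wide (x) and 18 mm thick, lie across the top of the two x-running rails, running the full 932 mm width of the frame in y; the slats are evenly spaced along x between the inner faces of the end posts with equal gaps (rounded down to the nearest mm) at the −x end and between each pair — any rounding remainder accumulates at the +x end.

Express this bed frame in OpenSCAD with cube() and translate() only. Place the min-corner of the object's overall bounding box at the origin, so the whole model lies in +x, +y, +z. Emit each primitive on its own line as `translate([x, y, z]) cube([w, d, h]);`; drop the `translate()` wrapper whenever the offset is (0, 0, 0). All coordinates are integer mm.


// slat z = rail_z + rail_h = 203 + 123 = 326
// slat gap = ⌊(1912 − 15·82) / 16⌋ = 42
cube([90, 90, 457]);
translate([0, 842, 0]) cube([90, 90, 457]);
translate([2002, 0, 0]) cube([90, 90, 457]);
translate([2002, 842, 0]) cube([90, 90, 457]);
translate([90, 0, 203]) cube([1912, 33, 123]);
translate([90, 899, 203]) cube([1912, 33, 123]);
translate([0, 90, 203]) cube([33, 752, 123]);
translate([2059, 90, 203]) cube([33, 752, 123]);
translate([132, 0, 326]) cube([82, 932, 18]);
translate([256, 0, 326]) cube([82, 932, 18]);
translate([380, 0, 326]) cube([82, 932, 18]);
translate([504, 0, 326]) cube([82, 932, 18]);
translate([628, 0, 326]) cube([82, 932, 18]);
translate([752, 0, 326]) cube([82, 932, 18]);
translate([876, 0, 326]) cube([82, 932, 18]);
translate([1000, 0, 326]) cube([82, 932, 18]);
translate([1124, 0, 326]) cube([82, 932, 18]);
translate([1248, 0, 326]) cube([82, 932, 18]);
translate([1372, 0, 326]) cube([82, 932, 18]);
translate([1496, 0, 326]) cube([82, 932, 18]);
translate([1620, 0, 326]) cube([82, 932, 18]);
translate([1744, 0, 326]) cube([82, 932, 18]);
translate([1868, 0, 326]) cube([82, 932, 18]);


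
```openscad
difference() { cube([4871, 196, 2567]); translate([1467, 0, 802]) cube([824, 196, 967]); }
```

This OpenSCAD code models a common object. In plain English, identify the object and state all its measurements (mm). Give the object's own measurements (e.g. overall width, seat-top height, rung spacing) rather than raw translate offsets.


A wall 4871 mm long (x), 196 mm thick (y), 2567 mm tall, with a rectangular window opening cut through it. The opening is 824 mm wide and 967 mm tall; its sill is at z = 802 mm and its near (−x) edge is 1467 mm from the wall's −x end. The opening passes through the full wall thickness.


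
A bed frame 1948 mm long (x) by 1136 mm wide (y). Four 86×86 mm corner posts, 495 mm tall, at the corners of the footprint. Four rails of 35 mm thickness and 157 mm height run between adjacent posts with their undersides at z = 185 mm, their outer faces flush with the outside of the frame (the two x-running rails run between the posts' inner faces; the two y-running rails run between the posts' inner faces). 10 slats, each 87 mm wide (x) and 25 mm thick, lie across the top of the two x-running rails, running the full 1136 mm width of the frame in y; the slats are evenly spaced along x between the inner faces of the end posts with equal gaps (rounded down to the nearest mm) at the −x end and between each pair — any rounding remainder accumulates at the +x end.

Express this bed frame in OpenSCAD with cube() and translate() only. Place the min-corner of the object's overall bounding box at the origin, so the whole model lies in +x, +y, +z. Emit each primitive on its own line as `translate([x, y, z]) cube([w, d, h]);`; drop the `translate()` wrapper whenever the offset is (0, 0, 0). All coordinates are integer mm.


cube([86, 86, 495]);
translate([0, 1050, 0]) cube([86, 86, 495]);
translate([1862, 0, 0]) cube([86, 86, 495]);
translate([1862, 1050, 0]) cube([86, 86, 495]);
translate([86, 0, 185]) cube([1776, 35, 157]);
translate([86, 1101, 185]) cube([1776, 35, 157]);
translate([0, 86, 185]) cube([35, 964, 157]);
translate([1913, 86, 185]) cube([35, 964, 157]);
translate([168, 0, 342]) cube([87, 1136, 25]);
translate([337, 0, 342]) cube([87, 1136, 25]);
translate([506, 0, 342]) cube([87, 1136, 25]);
translate([675, 0, 342]) cube([87, 1136, 25]);
translate([844, 0, 342]) cube([87, 1136, 25]);
translate([1013, 0, 342]) cube([87, 1136, 25]);
translate([1182, 0, 342]) cube([87, 1136, 25]);
translate([1351, 0, 342]) cube([87, 1136, 25]);
translate([1520, 0, 342]) cube([87, 1136, 25]);
translate([1689, 0, 342]) cube([87, 1136, 25]);


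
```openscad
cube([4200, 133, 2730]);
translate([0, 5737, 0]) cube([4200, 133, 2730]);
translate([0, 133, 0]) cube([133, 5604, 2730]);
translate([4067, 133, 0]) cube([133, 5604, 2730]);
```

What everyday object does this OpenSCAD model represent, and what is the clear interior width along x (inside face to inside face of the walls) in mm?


A house (or room) frame. The interior width is 3934 mm.

Four 2730 mm walls enclosing a rectangle with no floor or roof — a room or house frame. Outside width is 4200 mm and wall thickness is 133 mm, so the interior width is 4200 − 2 × 133 = 3934 mm.


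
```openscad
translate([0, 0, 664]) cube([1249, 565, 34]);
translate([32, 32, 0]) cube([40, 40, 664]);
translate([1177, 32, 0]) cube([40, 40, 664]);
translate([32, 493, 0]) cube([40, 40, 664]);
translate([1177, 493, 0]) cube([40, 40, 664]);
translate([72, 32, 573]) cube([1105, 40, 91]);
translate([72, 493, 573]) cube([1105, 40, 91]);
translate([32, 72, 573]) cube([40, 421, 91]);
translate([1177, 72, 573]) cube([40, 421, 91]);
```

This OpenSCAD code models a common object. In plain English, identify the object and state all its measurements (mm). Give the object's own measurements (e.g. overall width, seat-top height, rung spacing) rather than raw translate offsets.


A table: top 1249 mm (x) × 565 mm (y), 34 mm thick, upper face at z = 698 mm, on four 40×40 mm square legs, each inset 32 mm from the nearest pair of top edges from z = 0 to the bottom of the top. Four apron rails, 40 mm thick and 91 mm tall, run between adjacent legs with their top edges flush with the underside of the top and their outer faces flush with the legs' outer faces.


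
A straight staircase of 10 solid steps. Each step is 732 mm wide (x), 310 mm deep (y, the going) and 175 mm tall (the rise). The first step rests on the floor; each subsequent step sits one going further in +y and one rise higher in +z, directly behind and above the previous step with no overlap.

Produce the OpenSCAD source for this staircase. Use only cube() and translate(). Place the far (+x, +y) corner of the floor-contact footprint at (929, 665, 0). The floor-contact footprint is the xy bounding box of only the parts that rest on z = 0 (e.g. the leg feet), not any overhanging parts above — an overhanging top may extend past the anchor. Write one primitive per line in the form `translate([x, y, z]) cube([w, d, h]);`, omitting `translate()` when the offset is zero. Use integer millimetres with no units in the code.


translate([197, 355, 0]) cube([732, 310, 175]);
translate([197, 665, 175]) cube([732, 310, 175]);
translate([197, 975, 350]) cube([732, 310, 175]);
translate([197, 1285, 525]) cube([732, 310, 175]);
translate([197, 1595, 700]) cube([732, 310, 175]);
translate([197, 1905, 875]) cube([732, 310, 175]);
translate([197, 2215, 1050]) cube([732, 310, 175]);
translate([197, 2525, 1225]) cube([732, 310, 175]);
translate([197, 2835, 1400]) cube([732, 310, 175]);
translate([197, 3145, 1575]) cube([732, 310, 175]);


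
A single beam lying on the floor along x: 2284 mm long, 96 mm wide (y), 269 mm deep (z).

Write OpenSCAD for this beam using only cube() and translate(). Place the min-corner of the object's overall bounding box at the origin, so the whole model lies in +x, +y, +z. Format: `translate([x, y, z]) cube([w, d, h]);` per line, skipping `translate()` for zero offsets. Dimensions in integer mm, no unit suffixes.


cube([2284, 96, 269]);


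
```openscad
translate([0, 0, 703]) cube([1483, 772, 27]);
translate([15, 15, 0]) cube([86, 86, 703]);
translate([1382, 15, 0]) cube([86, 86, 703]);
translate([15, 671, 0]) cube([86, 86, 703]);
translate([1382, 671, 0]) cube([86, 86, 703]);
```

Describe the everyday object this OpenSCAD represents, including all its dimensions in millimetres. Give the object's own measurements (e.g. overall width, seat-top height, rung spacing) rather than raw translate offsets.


A table: top 1483 mm (x) × 772 mm (y), 27 mm thick, upper face at z = 730 mm, on four 86×86 mm square legs, each inset 15 mm from the nearest pair of top edges from z = 0 to the bottom of the top.


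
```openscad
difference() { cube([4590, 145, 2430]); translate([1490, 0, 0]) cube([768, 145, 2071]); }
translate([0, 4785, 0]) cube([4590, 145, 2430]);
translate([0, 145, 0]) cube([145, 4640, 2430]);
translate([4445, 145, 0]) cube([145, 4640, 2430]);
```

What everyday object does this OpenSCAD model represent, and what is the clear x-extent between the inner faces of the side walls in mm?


A single room. The interior width is 4300 mm.

Four walls enclosing a rectangle with a door in the front wall — a room. Outside width 4590 minus two 145 mm walls gives 4300 mm.


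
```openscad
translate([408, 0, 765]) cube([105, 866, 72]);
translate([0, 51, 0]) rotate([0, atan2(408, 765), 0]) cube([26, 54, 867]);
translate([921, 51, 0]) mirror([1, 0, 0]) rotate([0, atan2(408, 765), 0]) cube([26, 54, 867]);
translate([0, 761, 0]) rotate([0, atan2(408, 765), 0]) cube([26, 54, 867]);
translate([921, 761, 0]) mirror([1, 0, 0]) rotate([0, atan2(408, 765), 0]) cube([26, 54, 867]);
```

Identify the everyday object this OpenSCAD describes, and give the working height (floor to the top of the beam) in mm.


A sawhorse. The overall height is 837 mm.

A beam across two mirrored pairs of raked legs — a sawhorse. The beam's underside is at z = 765 (matching the legs' vertical rise in atan2(408, 765)) and the beam is 72 mm tall, so its top is at 765 + 72 = 837 mm. The raked legs top out at the beam's underside, so that is the highest point.


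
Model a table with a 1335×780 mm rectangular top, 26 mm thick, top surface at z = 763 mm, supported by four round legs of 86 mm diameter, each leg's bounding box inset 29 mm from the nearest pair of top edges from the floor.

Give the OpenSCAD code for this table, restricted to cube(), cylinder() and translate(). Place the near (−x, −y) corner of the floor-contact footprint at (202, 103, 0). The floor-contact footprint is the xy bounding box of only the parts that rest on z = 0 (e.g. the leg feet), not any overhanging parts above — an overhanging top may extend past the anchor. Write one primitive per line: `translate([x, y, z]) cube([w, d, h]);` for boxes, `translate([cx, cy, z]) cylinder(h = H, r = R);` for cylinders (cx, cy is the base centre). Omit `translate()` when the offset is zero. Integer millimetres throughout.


// leg_h = 763 - 26 = 737
translate([173, 74, 737]) cube([1335, 780, 26]);
translate([245, 146, 0]) cylinder(h = 737, r = 43);
translate([1436, 146, 0]) cylinder(h = 737, r = 43);
translate([245, 782, 0]) cylinder(h = 737, r = 43);
translate([1436, 782, 0]) cylinder(h = 737, r = 43);


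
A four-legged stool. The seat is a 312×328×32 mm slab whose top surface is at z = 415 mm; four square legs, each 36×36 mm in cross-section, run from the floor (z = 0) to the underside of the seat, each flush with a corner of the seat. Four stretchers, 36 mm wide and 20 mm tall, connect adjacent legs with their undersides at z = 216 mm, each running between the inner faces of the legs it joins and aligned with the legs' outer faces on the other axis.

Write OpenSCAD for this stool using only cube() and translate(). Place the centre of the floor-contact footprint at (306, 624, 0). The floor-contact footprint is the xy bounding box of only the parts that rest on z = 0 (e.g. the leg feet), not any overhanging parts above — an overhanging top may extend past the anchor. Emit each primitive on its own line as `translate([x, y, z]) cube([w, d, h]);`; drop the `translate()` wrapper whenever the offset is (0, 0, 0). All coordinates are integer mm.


// leg_h = 415 - 32 = 383
// stretcher span = 312 - 2*36 = 240
translate([150, 460, 383]) cube([312, 328, 32]);
translate([150, 460, 0]) cube([36, 36, 383]);
translate([426, 460, 0]) cube([36, 36, 383]);
translate([150, 752, 0]) cube([36, 36, 383]);
translate([426, 752, 0]) cube([36, 36, 383]);
translate([186, 460, 216]) cube([240, 36, 20]);
translate([186, 752, 216]) cube([240, 36, 20]);
translate([150, 496, 216]) cube([36, 256, 20]);
translate([426, 496, 216]) cube([36, 256, 20]);


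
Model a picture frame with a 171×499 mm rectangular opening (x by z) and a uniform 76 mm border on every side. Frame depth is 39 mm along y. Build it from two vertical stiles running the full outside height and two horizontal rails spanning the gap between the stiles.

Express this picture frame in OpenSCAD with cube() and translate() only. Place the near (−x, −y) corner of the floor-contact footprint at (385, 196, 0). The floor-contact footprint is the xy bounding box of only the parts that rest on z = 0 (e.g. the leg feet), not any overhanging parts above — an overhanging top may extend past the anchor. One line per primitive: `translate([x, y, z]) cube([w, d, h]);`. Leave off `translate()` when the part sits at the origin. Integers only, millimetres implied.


translate([385, 196, 0]) cube([76, 39, 651]);
translate([632, 196, 0]) cube([76, 39, 651]);
translate([461, 196, 0]) cube([171, 39, 76]);
translate([461, 196, 575]) cube([171, 39, 76]);


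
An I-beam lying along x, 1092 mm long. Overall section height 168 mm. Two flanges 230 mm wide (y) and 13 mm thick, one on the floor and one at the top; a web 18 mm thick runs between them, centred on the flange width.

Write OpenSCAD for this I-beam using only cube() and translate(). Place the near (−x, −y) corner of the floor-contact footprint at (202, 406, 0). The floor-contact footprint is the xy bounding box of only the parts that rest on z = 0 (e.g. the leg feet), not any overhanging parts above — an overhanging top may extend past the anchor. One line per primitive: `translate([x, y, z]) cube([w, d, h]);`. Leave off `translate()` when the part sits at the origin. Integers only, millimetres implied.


translate([202, 406, 0]) cube([1092, 230, 13]);
translate([202, 512, 13]) cube([1092, 18, 142]);
translate([202, 406, 155]) cube([1092, 230, 13]);


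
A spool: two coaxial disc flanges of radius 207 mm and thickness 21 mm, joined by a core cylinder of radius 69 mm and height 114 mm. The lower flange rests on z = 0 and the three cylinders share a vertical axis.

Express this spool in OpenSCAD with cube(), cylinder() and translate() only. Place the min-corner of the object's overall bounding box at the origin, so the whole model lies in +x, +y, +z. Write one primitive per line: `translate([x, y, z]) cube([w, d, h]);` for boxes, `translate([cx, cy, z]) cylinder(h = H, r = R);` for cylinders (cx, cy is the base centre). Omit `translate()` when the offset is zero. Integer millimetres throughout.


translate([207, 207, 0]) cylinder(h = 21, r = 207);
translate([207, 207, 21]) cylinder(h = 114, r = 69);
translate([207, 207, 135]) cylinder(h = 21, r = 207);


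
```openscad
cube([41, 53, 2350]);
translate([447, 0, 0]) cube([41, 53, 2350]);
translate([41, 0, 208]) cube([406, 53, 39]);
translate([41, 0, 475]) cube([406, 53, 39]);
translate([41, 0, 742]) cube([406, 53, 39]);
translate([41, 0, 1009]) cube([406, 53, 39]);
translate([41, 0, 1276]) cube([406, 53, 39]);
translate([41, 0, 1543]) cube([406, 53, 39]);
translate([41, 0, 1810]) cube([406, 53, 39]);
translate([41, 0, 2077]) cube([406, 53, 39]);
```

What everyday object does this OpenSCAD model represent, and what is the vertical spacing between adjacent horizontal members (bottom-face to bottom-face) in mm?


A ladder. The rung spacing is 267 mm.

Two tall 41×53 posts with 8 short bars between them — a ladder. Adjacent rungs sit at z = 208 and z = 475, so the spacing is 475 − 208 = 267 mm.


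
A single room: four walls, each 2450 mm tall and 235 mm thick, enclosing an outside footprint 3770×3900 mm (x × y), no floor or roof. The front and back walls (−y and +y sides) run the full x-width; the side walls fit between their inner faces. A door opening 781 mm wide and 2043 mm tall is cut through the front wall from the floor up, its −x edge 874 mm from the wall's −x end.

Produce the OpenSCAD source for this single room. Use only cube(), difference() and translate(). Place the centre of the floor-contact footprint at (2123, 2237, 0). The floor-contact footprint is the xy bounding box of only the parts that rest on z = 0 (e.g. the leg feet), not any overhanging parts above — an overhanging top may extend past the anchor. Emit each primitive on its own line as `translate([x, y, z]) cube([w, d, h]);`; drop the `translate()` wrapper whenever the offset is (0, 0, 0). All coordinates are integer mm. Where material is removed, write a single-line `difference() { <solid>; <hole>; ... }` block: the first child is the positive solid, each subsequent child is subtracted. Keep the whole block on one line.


difference() { translate([238, 287, 0]) cube([3770, 235, 2450]); translate([1112, 287, 0]) cube([781, 235, 2043]); }
translate([238, 3952, 0]) cube([3770, 235, 2450]);
translate([238, 522, 0]) cube([235, 3430, 2450]);
translate([3773, 522, 0]) cube([235, 3430, 2450]);
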